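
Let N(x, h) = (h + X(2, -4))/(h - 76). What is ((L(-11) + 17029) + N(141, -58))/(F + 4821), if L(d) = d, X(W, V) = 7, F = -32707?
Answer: -2280463/3736724 ≈ -0.61028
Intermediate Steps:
N(x, h) = (7 + h)/(-76 + h) (N(x, h) = (h + 7)/(h - 76) = (7 + h)/(-76 + h))
((L(-11) + 17029) + N(141, -58))/(F + 4821) = ((-11 + 17029) + (7 - 58)/(-76 - 58))/(-32707 + 4821) = (17018 - 51/(-134))/(-27886) = (17018 - 1/134*(-51))*(-1/27886) = (17018 + 51/134)*(-1/27886) = (2280463/134)*(-1/27886) = -2280463/3736724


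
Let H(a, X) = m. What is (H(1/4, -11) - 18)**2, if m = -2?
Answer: 400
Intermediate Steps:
H(a, X) = -2
(H(1/4, -11) - 18)**2 = (-2 - 18)**2 = (-20)**2 = 400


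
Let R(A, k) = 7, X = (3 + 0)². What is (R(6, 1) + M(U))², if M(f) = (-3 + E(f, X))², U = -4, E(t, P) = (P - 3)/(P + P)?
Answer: 16129/81 ≈ 199.12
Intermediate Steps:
X = 9 (X = 3² = 9)
E(t, P) = (-3 + P)/(2*P) (E(t, P) = (-3 + P)/((2*P)) = (-3 + P)*(1/(2*P)) = (-3 + P)/(2*P))
M(f) = 64/9 (M(f) = (-3 + (½)*(-3 + 9)/9)² = (-3 + (½)*(⅑)*6)² = (-3 + ⅓)² = (-8/3)² = 64/9)
(R(6, 1) + M(U))² = (7 + 64/9)² = (127/9)² = 16129/81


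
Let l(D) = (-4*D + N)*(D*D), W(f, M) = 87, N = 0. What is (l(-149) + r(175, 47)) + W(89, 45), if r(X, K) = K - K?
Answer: 13231883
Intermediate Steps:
r(X, K) = 0
l(D) = -4*D³ (l(D) = (-4*D + 0)*(D*D) = (-4*D)*D² = -4*D³)
(l(-149) + r(175, 47)) + W(89, 45) = (-4*(-149)³ + 0) + 87 = (-4*(-3307949) + 0) + 87 = (13231796 + 0) + 87 = 13231796 + 87 = 13231883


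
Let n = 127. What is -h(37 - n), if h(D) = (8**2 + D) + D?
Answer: 116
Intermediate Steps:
h(D) = 64 + 2*D (h(D) = (64 + D) + D = 64 + 2*D)
-h(37 - n) = -(64 + 2*(37 - 1*127)) = -(64 + 2*(37 - 127)) = -(64 + 2*(-90)) = -(64 - 180) = -1*(-116) = 116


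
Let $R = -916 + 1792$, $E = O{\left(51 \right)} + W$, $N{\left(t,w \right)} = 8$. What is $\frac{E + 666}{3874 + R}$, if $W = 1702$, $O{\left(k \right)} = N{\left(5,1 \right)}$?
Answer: $\frac{1188}{2375} \approx 0.50021$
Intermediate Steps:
$O{\left(k \right)} = 8$
$E = 1710$ ($E = 8 + 1702 = 1710$)
$R = 876$
$\frac{E + 666}{3874 + R} = \frac{1710 + 666}{3874 + 876} = \frac{2376}{4750} = 2376 \cdot \frac{1}{4750} = \frac{1188}{2375}$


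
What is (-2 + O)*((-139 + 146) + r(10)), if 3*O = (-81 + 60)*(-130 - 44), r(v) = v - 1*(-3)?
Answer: 24320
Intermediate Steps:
r(v) = 3 + v (r(v) = v + 3 = 3 + v)
O = 1218 (O = ((-81 + 60)*(-130 - 44))/3 = (-21*(-174))/3 = (⅓)*3654 = 1218)
(-2 + O)*((-139 + 146) + r(10)) = (-2 + 1218)*((-139 + 146) + (3 + 10)) = 1216*(7 + 13) = 1216*20 = 24320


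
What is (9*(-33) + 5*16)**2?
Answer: 47089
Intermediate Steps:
(9*(-33) + 5*16)**2 = (-297 + 80)**2 = (-217)**2 = 47089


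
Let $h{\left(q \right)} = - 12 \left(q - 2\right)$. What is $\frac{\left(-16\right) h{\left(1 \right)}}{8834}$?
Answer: $- \frac{96}{4417} \approx -0.021734$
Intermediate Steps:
$h{\left(q \right)} = 24 - 12 q$ ($h{\left(q \right)} = - 12 \left(-2 + q\right) = 24 - 12 q$)
$\frac{\left(-16\right) h{\left(1 \right)}}{8834} = \frac{\left(-16\right) \left(24 - 12\right)}{8834} = - 16 \left(24 - 12\right) \frac{1}{8834} = \left(-16\right) 12 \cdot \frac{1}{8834} = \left(-192\right) \frac{1}{8834} = - \frac{96}{4417}$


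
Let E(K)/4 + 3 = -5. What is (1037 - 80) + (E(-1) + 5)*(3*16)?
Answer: -339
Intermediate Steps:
E(K) = -32 (E(K) = -12 + 4*(-5) = -12 - 20 = -32)
(1037 - 80) + (E(-1) + 5)*(3*16) = (1037 - 80) + (-32 + 5)*(3*16) = 957 - 27*48 = 957 - 1296 = -339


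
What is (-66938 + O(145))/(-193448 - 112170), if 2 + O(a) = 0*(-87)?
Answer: 33470/152809 ≈ 0.21903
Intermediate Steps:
O(a) = -2 (O(a) = -2 + 0*(-87) = -2 + 0 = -2)
(-66938 + O(145))/(-193448 - 112170) = (-66938 - 2)/(-193448 - 112170) = -66940/(-305618) = -66940*(-1/305618) = 33470/152809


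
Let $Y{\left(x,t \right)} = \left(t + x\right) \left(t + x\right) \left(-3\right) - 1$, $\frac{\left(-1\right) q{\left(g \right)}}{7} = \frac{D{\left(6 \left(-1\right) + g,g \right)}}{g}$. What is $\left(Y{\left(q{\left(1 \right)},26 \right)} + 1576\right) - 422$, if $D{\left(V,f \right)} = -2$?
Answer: $-3647$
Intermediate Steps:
$q{\left(g \right)} = \frac{14}{g}$ ($q{\left(g \right)} = - 7 \left(- \frac{2}{g}\right) = \frac{14}{g}$)
$Y{\left(x,t \right)} = -1 - 3 \left(t + x\right)^{2}$ ($Y{\left(x,t \right)} = \left(t + x\right)^{2} \left(-3\right) - 1 = - 3 \left(t + x\right)^{2} - 1 = -1 - 3 \left(t + x\right)^{2}$)
$\left(Y{\left(q{\left(1 \right)},26 \right)} + 1576\right) - 422 = \left(\left(-1 - 3 \left(26 + \frac{14}{1}\right)^{2}\right) + 1576\right) - 422 = \left(\left(-1 - 3 \left(26 + 14 \cdot 1\right)^{2}\right) + 1576\right) - 422 = \left(\left(-1 - 3 \left(26 + 14\right)^{2}\right) + 1576\right) - 422 = \left(\left(-1 - 3 \cdot 40^{2}\right) + 1576\right) - 422 = \left(\left(-1 - 4800\right) + 1576\right) - 422 = \left(-4801 + 1576\right) - 422 = -3225 - 422 = -3647$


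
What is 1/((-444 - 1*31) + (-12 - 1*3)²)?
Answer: -1/250 ≈ -0.0040000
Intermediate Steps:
1/((-444 - 1*31) + (-12 - 1*3)²) = 1/((-444 - 31) + (-12 - 3)²) = 1/(-475 + (-15)²) = 1/(-475 + 225) = 1/(-250) = -1/250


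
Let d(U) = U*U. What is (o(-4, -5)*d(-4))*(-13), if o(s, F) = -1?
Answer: 208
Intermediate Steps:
d(U) = U²
(o(-4, -5)*d(-4))*(-13) = -1*(-4)²*(-13) = -1*16*(-13) = -16*(-13) = 208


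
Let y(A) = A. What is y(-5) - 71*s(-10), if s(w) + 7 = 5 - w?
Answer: -573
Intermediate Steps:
s(w) = -2 - w (s(w) = -7 + (5 - w) = -2 - w)
y(-5) - 71*s(-10) = -5 - 71*(-2 - 1*(-10)) = -5 - 71*(-2 + 10) = -5 - 71*8 = -5 - 568 = -573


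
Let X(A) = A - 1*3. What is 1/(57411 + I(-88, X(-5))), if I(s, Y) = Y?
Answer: 1/57403 ≈ 1.7421e-5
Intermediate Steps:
X(A) = -3 + A (X(A) = A - 3 = -3 + A)
1/(57411 + I(-88, X(-5))) = 1/(57411 + (-3 - 5)) = 1/(57411 - 8) = 1/57403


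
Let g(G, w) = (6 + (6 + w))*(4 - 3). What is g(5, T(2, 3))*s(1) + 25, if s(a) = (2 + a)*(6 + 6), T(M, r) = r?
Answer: 565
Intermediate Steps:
g(G, w) = 12 + w (g(G, w) = (12 + w)*1 = 12 + w)
s(a) = 24 + 12*a (s(a) = (2 + a)*12 = 24 + 12*a)
g(5, T(2, 3))*s(1) + 25 = (12 + 3)*(24 + 12*1) + 25 = 15*(24 + 12) + 25 = 15*36 + 25 = 540 + 25 = 565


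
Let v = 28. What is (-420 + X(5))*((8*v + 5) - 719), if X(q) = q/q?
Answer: 205310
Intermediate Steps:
X(q) = 1
(-420 + X(5))*((8*v + 5) - 719) = (-420 + 1)*((8*28 + 5) - 719) = -419*((224 + 5) - 719) = -419*(229 - 719) = -419*(-490) = 205310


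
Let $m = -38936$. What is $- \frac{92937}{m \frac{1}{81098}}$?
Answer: $\frac{3768502413}{19468} \approx 1.9357 \cdot 10^{5}$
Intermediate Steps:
$- \frac{92937}{m \frac{1}{81098}} = - \frac{92937}{\left(-38936\right) \frac{1}{81098}} = - \frac{92937}{- \frac{19468}{40549}} = \left(-92937\right) \left(- \frac{40549}{19468}\right) = \frac{3768502413}{19468}$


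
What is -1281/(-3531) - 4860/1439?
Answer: -5105767/1693703 ≈ -3.0146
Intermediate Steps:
-1281/(-3531) - 4860/1439 = -1281*(-1/3531) - 4860*1/1439 = 427/1177 - 4860/1439 = -5105767/1693703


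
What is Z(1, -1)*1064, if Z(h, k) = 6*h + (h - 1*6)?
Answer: 1064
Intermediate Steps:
Z(h, k) = -6 + 7*h (Z(h, k) = 6*h + (h - 6) = 6*h + (-6 + h) = -6 + 7*h)
Z(1, -1)*1064 = (-6 + 7*1)*1064 = (-6 + 7)*1064 = 1*1064 = 1064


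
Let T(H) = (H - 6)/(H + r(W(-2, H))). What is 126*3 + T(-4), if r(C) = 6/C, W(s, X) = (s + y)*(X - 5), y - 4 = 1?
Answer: 7227/19 ≈ 380.37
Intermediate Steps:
y = 5 (y = 4 + 1 = 5)
W(s, X) = (-5 + X)*(5 + s) (W(s, X) = (s + 5)*(X - 5) = (5 + s)*(-5 + X) = (-5 + X)*(5 + s))
T(H) = (-6 + H)/(H + 6/(-15 + 3*H)) (T(H) = (H - 6)/(H + 6/(-25 - 5*(-2) + 5*H + H*(-2))) = (-6 + H)/(H + 6/(-25 + 10 + 5*H - 2*H)) = (-6 + H)/(H + 6/(-15 + 3*H)))
126*3 + T(-4) = 126*3 + (-6 - 4)*(-5 - 4)/(2 - 4*(-5 - 4)) = 378 - 10*(-9)/(2 - 4*(-9)) = 378 - 10*(-9)/(2 + 36) = 378 - 10*(-9)/38 = 378 + (1/38)*(-10)*(-9) = 378 + 45/19 = 7227/19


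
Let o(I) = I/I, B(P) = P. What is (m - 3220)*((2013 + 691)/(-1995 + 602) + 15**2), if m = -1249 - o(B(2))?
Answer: -1388922870/1393 ≈ -9.9707e+5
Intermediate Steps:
o(I) = 1
m = -1250 (m = -1249 - 1*1 = -1249 - 1 = -1250)
(m - 3220)*((2013 + 691)/(-1995 + 602) + 15**2) = (-1250 - 3220)*((2013 + 691)/(-1995 + 602) + 15**2) = -4470*(2704/(-1393) + 225) = -4470*(2704*(-1/1393) + 225) = -4470*(-2704/1393 + 225) = -4470*310721/1393 = -1388922870/1393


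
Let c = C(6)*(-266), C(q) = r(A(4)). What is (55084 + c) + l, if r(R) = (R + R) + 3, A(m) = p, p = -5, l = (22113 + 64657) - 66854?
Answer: 76862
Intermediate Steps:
l = 19916 (l = 86770 - 66854 = 19916)
A(m) = -5
r(R) = 3 + 2*R (r(R) = 2*R + 3 = 3 + 2*R)
C(q) = -7 (C(q) = 3 + 2*(-5) = 3 - 10 = -7)
c = 1862 (c = -7*(-266) = 1862)
(55084 + c) + l = (55084 + 1862) + 19916 = 56946 + 19916 = 76862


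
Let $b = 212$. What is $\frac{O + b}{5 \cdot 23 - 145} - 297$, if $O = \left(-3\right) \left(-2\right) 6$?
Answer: $- \frac{4579}{15} \approx -305.27$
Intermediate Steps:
$O = 36$ ($O = 6 \cdot 6 = 36$)
$\frac{O + b}{5 \cdot 23 - 145} - 297 = \frac{36 + 212}{5 \cdot 23 - 145} - 297 = \frac{248}{115 - 145} - 297 = \frac{248}{-30} - 297 = 248 \left(- \frac{1}{30}\right) - 297 = - \frac{124}{15} - 297 = - \frac{4579}{15}$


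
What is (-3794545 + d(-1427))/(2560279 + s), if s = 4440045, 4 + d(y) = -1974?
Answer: -3796523/7000324 ≈ -0.54234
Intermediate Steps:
d(y) = -1978 (d(y) = -4 - 1974 = -1978)
(-3794545 + d(-1427))/(2560279 + s) = (-3794545 - 1978)/(2560279 + 4440045) = -3796523/7000324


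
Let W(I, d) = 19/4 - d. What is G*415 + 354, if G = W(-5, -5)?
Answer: 17601/4 ≈ 4400.3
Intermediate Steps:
W(I, d) = 19/4 - d (W(I, d) = 19*(¼) - d = 19/4 - d)
G = 39/4 (G = 19/4 - 1*(-5) = 19/4 + 5 = 39/4 ≈ 9.7500)
G*415 + 354 = (39/4)*415 + 354 = 16185/4 + 354 = 17601/4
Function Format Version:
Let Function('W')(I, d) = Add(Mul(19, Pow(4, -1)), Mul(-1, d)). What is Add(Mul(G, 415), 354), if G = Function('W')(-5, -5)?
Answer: Rational(17601, 4) ≈ 4400.3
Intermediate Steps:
Function('W')(I, d) = Add(Rational(19, 4), Mul(-1, d)) (Function('W')(I, d) = Add(Mul(19, Rational(1, 4)), Mul(-1, d)) = Add(Rational(19, 4), Mul(-1, d)))
G = Rational(39, 4) (G = Add(Rational(19, 4), Mul(-1, -5)) = Add(Rational(19, 4), 5) = Rational(39, 4) ≈ 9.7500)
Add(Mul(G, 415), 354) = Add(Mul(Rational(39, 4), 415), 354) = Add(Rational(16185, 4), 354) = Rational(17601, 4)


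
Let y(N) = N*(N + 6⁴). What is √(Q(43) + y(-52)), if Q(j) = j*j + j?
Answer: 2*I*√15699 ≈ 250.59*I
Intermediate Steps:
y(N) = N*(1296 + N) (y(N) = N*(N + 1296) = N*(1296 + N))
Q(j) = j + j² (Q(j) = j² + j = j + j²)
√(Q(43) + y(-52)) = √(43*(1 + 43) - 52*(1296 - 52)) = √(43*44 - 52*1244) = √(1892 - 64688) = √(-62796) = 2*I*√15699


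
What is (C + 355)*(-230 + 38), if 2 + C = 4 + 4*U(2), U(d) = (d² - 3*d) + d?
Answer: -68544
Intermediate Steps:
U(d) = d² - 2*d
C = 2 (C = -2 + (4 + 4*(2*(-2 + 2))) = -2 + (4 + 4*(2*0)) = -2 + (4 + 4*0) = -2 + (4 + 0) = -2 + 4 = 2)
(C + 355)*(-230 + 38) = (2 + 355)*(-230 + 38) = 357*(-192) = -68544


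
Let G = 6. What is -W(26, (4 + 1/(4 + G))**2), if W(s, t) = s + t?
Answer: -4281/100 ≈ -42.810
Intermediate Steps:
-W(26, (4 + 1/(4 + G))**2) = -(26 + (4 + 1/(4 + 6))**2) = -(26 + (4 + 1/10)**2) = -(26 + (41/10)**2) = -(26 + 1681/100) = -1*4281/100 = -4281/100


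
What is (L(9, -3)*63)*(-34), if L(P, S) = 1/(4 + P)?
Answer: -2142/13 ≈ -164.77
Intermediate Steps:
(L(9, -3)*63)*(-34) = (63/(4 + 9))*(-34) = (63/13)*(-34) = -2142/13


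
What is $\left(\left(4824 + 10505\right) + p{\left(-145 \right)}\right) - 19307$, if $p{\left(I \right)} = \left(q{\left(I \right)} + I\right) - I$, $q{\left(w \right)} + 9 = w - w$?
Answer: $-3987$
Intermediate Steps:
$q{\left(w \right)} = -9$ ($q{\left(w \right)} = -9 + \left(w - w\right) = -9 + 0 = -9$)
$p{\left(I \right)} = -9$ ($p{\left(I \right)} = \left(-9 + I\right) - I = -9$)
$\left(\left(4824 + 10505\right) + p{\left(-145 \right)}\right) - 19307 = \left(\left(4824 + 10505\right) - 9\right) - 19307 = \left(15329 - 9\right) - 19307 = 15320 - 19307 = -3987$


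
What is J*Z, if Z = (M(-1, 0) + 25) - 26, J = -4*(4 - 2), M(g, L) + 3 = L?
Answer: 32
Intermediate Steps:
M(g, L) = -3 + L
J = -8 (J = -4*2 = -8)
Z = -4 (Z = ((-3 + 0) + 25) - 26 = (-3 + 25) - 26 = 22 - 26 = -4)
J*Z = -8*(-4) = 32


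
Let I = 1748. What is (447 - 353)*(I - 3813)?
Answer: -194110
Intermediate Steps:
(447 - 353)*(I - 3813) = (447 - 353)*(1748 - 3813) = 94*(-2065) = -194110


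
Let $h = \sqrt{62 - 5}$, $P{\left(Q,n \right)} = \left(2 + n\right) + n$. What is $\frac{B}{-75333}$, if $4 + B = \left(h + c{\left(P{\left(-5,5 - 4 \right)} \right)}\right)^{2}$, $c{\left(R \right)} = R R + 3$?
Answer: $\frac{4}{75333} - \frac{\left(19 + \sqrt{57}\right)^{2}}{75333} \approx -0.0093039$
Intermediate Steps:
$P{\left(Q,n \right)} = 2 + 2 n$
$h = \sqrt{57} \approx 7.5498$
$c{\left(R \right)} = 3 + R^{2}$ ($c{\left(R \right)} = R^{2} + 3 = 3 + R^{2}$)
$B = -4 + \left(19 + \sqrt{57}\right)^{2}$ ($B = -4 + \left(\sqrt{57} + \left(3 + \left(2 + 2 \left(5 - 4\right)\right)^{2}\right)\right)^{2} = -4 + \left(\sqrt{57} + \left(3 + \left(2 + 2 \cdot 1\right)^{2}\right)\right)^{2} = -4 + \left(\sqrt{57} + \left(3 + \left(2 + 2\right)^{2}\right)\right)^{2} = -4 + \left(\sqrt{57} + \left(3 + 4^{2}\right)\right)^{2} = -4 + \left(\sqrt{57} + \left(3 + 16\right)\right)^{2} = -4 + \left(\sqrt{57} + 19\right)^{2} = -4 + \left(19 + \sqrt{57}\right)^{2} \approx 700.89$)
$\frac{B}{-75333} = \frac{414 + 38 \sqrt{57}}{-75333} = \left(414 + 38 \sqrt{57}\right) \left(- \frac{1}{75333}\right) = - \frac{138}{25111} - \frac{38 \sqrt{57}}{75333}$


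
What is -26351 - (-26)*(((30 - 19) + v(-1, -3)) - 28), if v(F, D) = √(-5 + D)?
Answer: -26793 + 52*I*√2 ≈ -26793.0 + 73.539*I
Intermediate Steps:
-26351 - (-26)*(((30 - 19) + v(-1, -3)) - 28) = -26351 - (-26)*(((30 - 19) + √(-5 - 3)) - 28) = -26351 - (-26)*((11 + √(-8)) - 28) = -26351 - (-26)*((11 + 2*I*√2) - 28) = -26351 - (-26)*(-17 + 2*I*√2) = -26351 - (442 - 52*I*√2) = -26351 + (-442 + 52*I*√2) = -26793 + 52*I*√2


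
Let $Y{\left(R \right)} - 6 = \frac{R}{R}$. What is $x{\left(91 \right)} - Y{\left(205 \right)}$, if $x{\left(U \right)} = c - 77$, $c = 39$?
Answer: $-45$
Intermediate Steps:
$x{\left(U \right)} = -38$ ($x{\left(U \right)} = 39 - 77 = -38$)
$Y{\left(R \right)} = 7$ ($Y{\left(R \right)} = 6 + \frac{R}{R} = 6 + 1 = 7$)
$x{\left(91 \right)} - Y{\left(205 \right)} = -38 - 7 = -45$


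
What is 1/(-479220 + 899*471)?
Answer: -1/55791 ≈ -1.7924e-5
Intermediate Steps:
1/(-479220 + 899*471) = 1/(-479220 + 423429) = 1/(-55791) = -1/55791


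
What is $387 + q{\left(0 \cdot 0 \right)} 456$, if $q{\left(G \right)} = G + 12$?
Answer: $5859$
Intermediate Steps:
$q{\left(G \right)} = 12 + G$
$387 + q{\left(0 \cdot 0 \right)} 456 = 387 + \left(12 + 0 \cdot 0\right) 456 = 387 + \left(12 + 0\right) 456 = 387 + 12 \cdot 456 = 387 + 5472 = 5859$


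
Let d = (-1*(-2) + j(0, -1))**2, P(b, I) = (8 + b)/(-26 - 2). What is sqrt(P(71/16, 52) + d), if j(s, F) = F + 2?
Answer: sqrt(26831)/56 ≈ 2.9250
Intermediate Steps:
j(s, F) = 2 + F
P(b, I) = -2/7 - b/28 (P(b, I) = (8 + b)/(-28) = (8 + b)*(-1/28) = -2/7 - b/28)
d = 9 (d = (-1*(-2) + (2 - 1))**2 = (2 + 1)**2 = 3**2 = 9)
sqrt(P(71/16, 52) + d) = sqrt((-2/7 - 71/(28*16)) + 9) = sqrt((-2/7 - 1/28*71/16) + 9) = sqrt((-2/7 - 71/448) + 9) = sqrt(-199/448 + 9) = sqrt(3833/448) = sqrt(26831)/56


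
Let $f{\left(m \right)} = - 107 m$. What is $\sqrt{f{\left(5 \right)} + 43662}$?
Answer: $\sqrt{43127} \approx 207.67$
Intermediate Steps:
$\sqrt{f{\left(5 \right)} + 43662} = \sqrt{\left(-107\right) 5 + 43662} = \sqrt{-535 + 43662} = \sqrt{43127}$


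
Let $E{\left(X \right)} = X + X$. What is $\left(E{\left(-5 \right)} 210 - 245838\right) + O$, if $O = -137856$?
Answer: $-385794$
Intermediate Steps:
$E{\left(X \right)} = 2 X$
$\left(E{\left(-5 \right)} 210 - 245838\right) + O = \left(2 \left(-5\right) 210 - 245838\right) - 137856 = \left(\left(-10\right) 210 - 245838\right) - 137856 = \left(-2100 - 245838\right) - 137856 = -247938 - 137856 = -385794$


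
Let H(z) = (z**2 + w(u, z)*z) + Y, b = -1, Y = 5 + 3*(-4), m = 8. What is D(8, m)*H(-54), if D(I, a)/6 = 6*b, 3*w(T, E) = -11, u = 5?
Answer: -111852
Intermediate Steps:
w(T, E) = -11/3 (w(T, E) = (1/3)*(-11) = -11/3)
Y = -7 (Y = 5 - 12 = -7)
H(z) = -7 + z**2 - 11*z/3 (H(z) = (z**2 - 11*z/3) - 7 = -7 + z**2 - 11*z/3)
D(I, a) = -36 (D(I, a) = 6*(6*(-1)) = 6*(-6) = -36)
D(8, m)*H(-54) = -36*(-7 + (-54)**2 - 11/3*(-54)) = -36*(-7 + 2916 + 198) = -36*3107 = -111852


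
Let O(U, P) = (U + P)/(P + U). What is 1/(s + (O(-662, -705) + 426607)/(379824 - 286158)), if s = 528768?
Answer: 46833/24764005048 ≈ 1.8912e-6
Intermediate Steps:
O(U, P) = 1 (O(U, P) = (P + U)/(P + U) = 1)
1/(s + (O(-662, -705) + 426607)/(379824 - 286158)) = 1/(528768 + (1 + 426607)/(379824 - 286158)) = 1/(528768 + 426608/93666) = 1/(528768 + 426608*(1/93666)) = 1/(528768 + 213304/46833) = 1/(24764005048/46833) = 46833/24764005048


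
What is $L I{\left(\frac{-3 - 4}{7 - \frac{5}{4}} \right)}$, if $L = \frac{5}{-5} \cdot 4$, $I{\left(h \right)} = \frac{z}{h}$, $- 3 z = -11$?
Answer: $\frac{253}{21} \approx 12.048$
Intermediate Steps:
$z = \frac{11}{3}$ ($z = \left(- \frac{1}{3}\right) \left(-11\right) = \frac{11}{3} \approx 3.6667$)
$I{\left(h \right)} = \frac{11}{3 h}$
$L = -4$ ($L = 5 \left(- \frac{1}{5}\right) 4 = \left(-1\right) 4 = -4$)
$L I{\left(\frac{-3 - 4}{7 - \frac{5}{4}} \right)} = - 4 \frac{11}{3 \frac{-3 - 4}{7 - \frac{5}{4}}} = - 4 \frac{11}{3 \left(- \frac{7}{7 - \frac{5}{4}}\right)} = - 4 \frac{11}{3 \left(- \frac{7}{\frac{23}{4}}\right)} = - 4 \frac{11}{3 \left(\left(-7\right) \frac{4}{23}\right)} = - 4 \frac{11}{3 \left(- \frac{28}{23}\right)} = - 4 \cdot \frac{11}{3} \left(- \frac{23}{28}\right) = \left(-4\right) \left(- \frac{253}{84}\right) = \frac{253}{21}$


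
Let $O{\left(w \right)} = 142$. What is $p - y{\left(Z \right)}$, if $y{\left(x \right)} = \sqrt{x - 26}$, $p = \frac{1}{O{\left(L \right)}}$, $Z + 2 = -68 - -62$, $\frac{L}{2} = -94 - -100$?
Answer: $\frac{1}{142} - i \sqrt{34} \approx 0.0070423 - 5.831 i$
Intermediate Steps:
$L = 12$ ($L = 2 \left(-94 - -100\right) = 2 \left(-94 + 100\right) = 2 \cdot 6 = 12$)
$Z = -8$ ($Z = -2 - 6 = -8$)
$p = \frac{1}{142} \approx 0.0070423$
$y{\left(x \right)} = \sqrt{-26 + x}$
$p - y{\left(Z \right)} = \frac{1}{142} - \sqrt{-26 - 8} = \frac{1}{142} - \sqrt{-34} = \frac{1}{142} - i \sqrt{34}$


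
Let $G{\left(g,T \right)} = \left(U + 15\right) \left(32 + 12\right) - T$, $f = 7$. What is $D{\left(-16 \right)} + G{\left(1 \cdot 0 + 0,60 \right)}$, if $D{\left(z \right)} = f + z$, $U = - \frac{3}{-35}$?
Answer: $\frac{20817}{35} \approx 594.77$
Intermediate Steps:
$U = \frac{3}{35}$ ($U = \left(-3\right) \left(- \frac{1}{35}\right) = \frac{3}{35} \approx 0.085714$)
$G{\left(g,T \right)} = \frac{23232}{35} - T$ ($G{\left(g,T \right)} = \left(\frac{3}{35} + 15\right) \left(32 + 12\right) - T = \frac{528}{35} \cdot 44 - T = \frac{23232}{35} - T$)
$D{\left(z \right)} = 7 + z$
$D{\left(-16 \right)} + G{\left(1 \cdot 0 + 0,60 \right)} = \left(7 - 16\right) + \left(\frac{23232}{35} - 60\right) = -9 + \left(\frac{23232}{35} - 60\right) = -9 + \frac{21132}{35} = \frac{20817}{35}$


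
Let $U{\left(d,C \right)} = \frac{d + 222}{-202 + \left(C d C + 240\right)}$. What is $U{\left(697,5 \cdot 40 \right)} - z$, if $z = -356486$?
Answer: $\frac{9938843227387}{27880038} \approx 3.5649 \cdot 10^{5}$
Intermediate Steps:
$U{\left(d,C \right)} = \frac{222 + d}{38 + d C^{2}}$ ($U{\left(d,C \right)} = \frac{222 + d}{-202 + \left(d C^{2} + 240\right)} = \frac{222 + d}{-202 + \left(240 + d C^{2}\right)} = \frac{222 + d}{38 + d C^{2}}$)
$U{\left(697,5 \cdot 40 \right)} - z = \frac{222 + 697}{38 + 697 \left(5 \cdot 40\right)^{2}} - -356486 = \frac{1}{38 + 697 \cdot 200^{2}} \cdot 919 + 356486 = \frac{1}{38 + 697 \cdot 40000} \cdot 919 + 356486 = \frac{1}{38 + 27880000} \cdot 919 + 356486 = \frac{1}{27880038} \cdot 919 + 356486 = \frac{919}{27880038} + 356486 = \frac{9938843227387}{27880038}$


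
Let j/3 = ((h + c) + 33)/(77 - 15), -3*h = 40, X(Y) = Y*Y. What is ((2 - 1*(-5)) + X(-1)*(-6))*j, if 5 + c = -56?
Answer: -2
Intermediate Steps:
X(Y) = Y²
c = -61 (c = -5 - 56 = -61)
h = -40/3 (h = -⅓*40 = -40/3 ≈ -13.333)
j = -2 (j = 3*(((-40/3 - 61) + 33)/(77 - 15)) = 3*((-223/3 + 33)/62) = 3*(-124/3*1/62) = 3*(-⅔) = -2)
((2 - 1*(-5)) + X(-1)*(-6))*j = ((2 - 1*(-5)) + (-1)²*(-6))*(-2) = ((2 + 5) + 1*(-6))*(-2) = (7 - 6)*(-2) = 1*(-2) = -2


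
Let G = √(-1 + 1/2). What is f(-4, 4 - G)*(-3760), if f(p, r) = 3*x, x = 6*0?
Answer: 0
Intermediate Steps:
G = I*√2/2 (G = √(-1 + ½) = √(-½) = I*√2/2 ≈ 0.70711*I)
x = 0
f(p, r) = 0 (f(p, r) = 3*0 = 0)
f(-4, 4 - G)*(-3760) = 0*(-3760) = 0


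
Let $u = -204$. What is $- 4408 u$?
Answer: $899232$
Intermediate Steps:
$- 4408 u = - 4408 \left(-204\right) = \left(-1\right) \left(-899232\right) = 899232$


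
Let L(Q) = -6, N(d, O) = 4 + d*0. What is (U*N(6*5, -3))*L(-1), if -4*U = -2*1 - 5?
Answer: -42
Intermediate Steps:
N(d, O) = 4 (N(d, O) = 4 + 0 = 4)
U = 7/4 (U = -(-2*1 - 5)/4 = -(-2 - 5)/4 = -1/4*(-7) = 7/4 ≈ 1.7500)
(U*N(6*5, -3))*L(-1) = ((7/4)*4)*(-6) = 7*(-6) = -42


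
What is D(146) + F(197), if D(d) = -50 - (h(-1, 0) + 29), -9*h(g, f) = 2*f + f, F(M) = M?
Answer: 118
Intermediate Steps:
h(g, f) = -f/3 (h(g, f) = -(2*f + f)/9 = -f/3)
D(d) = -79 (D(d) = -50 - (-⅓*0 + 29) = -50 - (0 + 29) = -50 - 1*29 = -50 - 29 = -79)
D(146) + F(197) = -79 + 197 = 118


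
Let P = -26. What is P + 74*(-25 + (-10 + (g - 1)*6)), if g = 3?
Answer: -1728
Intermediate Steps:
P + 74*(-25 + (-10 + (g - 1)*6)) = -26 + 74*(-25 + (-10 + (3 - 1)*6)) = -26 + 74*(-25 + (-10 + 2*6)) = -26 + 74*(-25 + (-10 + 12)) = -26 + 74*(-25 + 2) = -26 + 74*(-23) = -26 - 1702 = -1728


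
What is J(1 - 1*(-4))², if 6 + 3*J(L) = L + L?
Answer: 16/9 ≈ 1.7778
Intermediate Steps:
J(L) = -2 + 2*L/3 (J(L) = -2 + (L + L)/3 = -2 + (2*L)/3 = -2 + 2*L/3)
J(1 - 1*(-4))² = (-2 + 2*(1 - 1*(-4))/3)² = (-2 + 2*(1 + 4)/3)² = (-2 + (⅔)*5)² = (-2 + 10/3)² = (4/3)² = 16/9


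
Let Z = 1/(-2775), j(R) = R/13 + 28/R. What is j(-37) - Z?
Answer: -129962/36075 ≈ -3.6026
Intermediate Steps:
j(R) = 28/R + R/13 (j(R) = R*(1/13) + 28/R = R/13 + 28/R = 28/R + R/13)
Z = -1/2775 ≈ -0.00036036
j(-37) - Z = (28/(-37) + (1/13)*(-37)) - 1*(-1/2775) = (28*(-1/37) - 37/13) + 1/2775 = (-28/37 - 37/13) + 1/2775 = -1733/481 + 1/2775 = -129962/36075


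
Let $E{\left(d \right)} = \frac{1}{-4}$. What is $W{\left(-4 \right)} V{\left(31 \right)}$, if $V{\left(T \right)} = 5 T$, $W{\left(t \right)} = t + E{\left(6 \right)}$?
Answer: $- \frac{2635}{4} \approx -658.75$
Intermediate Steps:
$E{\left(d \right)} = - \frac{1}{4}$
$W{\left(t \right)} = - \frac{1}{4} + t$ ($W{\left(t \right)} = t - \frac{1}{4} = - \frac{1}{4} + t$)
$W{\left(-4 \right)} V{\left(31 \right)} = \left(- \frac{1}{4} - 4\right) 5 \cdot 31 = \left(- \frac{17}{4}\right) 155 = - \frac{2635}{4}$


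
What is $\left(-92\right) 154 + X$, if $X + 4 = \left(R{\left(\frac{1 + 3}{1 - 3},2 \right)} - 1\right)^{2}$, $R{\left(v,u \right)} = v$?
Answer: $-14163$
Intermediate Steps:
$X = 5$ ($X = -4 + \left(\frac{1 + 3}{1 - 3} - 1\right)^{2} = -4 + \left(\frac{4}{-2} - 1\right)^{2} = -4 + \left(4 \left(- \frac{1}{2}\right) - 1\right)^{2} = -4 + \left(-2 - 1\right)^{2} = -4 + \left(-3\right)^{2} = -4 + 9 = 5$)
$\left(-92\right) 154 + X = \left(-92\right) 154 + 5 = -14168 + 5 = -14163$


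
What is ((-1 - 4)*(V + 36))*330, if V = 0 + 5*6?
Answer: -108900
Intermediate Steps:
V = 30 (V = 0 + 30 = 30)
((-1 - 4)*(V + 36))*330 = ((-1 - 4)*(30 + 36))*330 = -5*66*330 = -330*330 = -108900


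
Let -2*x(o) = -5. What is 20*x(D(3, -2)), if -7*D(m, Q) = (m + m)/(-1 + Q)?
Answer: 50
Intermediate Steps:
D(m, Q) = -2*m/(7*(-1 + Q)) (D(m, Q) = -(m + m)/(7*(-1 + Q)) = -2*m/(7*(-1 + Q)))
x(o) = 5/2 (x(o) = -½*(-5) = 5/2)
20*x(D(3, -2)) = 20*(5/2) = 50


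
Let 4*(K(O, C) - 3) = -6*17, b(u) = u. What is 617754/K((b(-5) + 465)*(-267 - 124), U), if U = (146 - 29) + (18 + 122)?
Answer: -411836/15 ≈ -27456.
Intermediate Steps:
U = 257 (U = 117 + 140 = 257)
K(O, C) = -45/2 (K(O, C) = 3 + (-6*17)/4 = 3 + (¼)*(-102) = 3 - 51/2 = -45/2)
617754/K((b(-5) + 465)*(-267 - 124), U) = 617754/(-45/2) = 617754*(-2/45) = -411836/15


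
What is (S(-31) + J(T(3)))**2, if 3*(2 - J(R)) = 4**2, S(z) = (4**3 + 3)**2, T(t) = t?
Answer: 181090849/9 ≈ 2.0121e+7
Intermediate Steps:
S(z) = 4489 (S(z) = (64 + 3)**2 = 67**2 = 4489)
J(R) = -10/3 (J(R) = 2 - 1/3*4**2 = 2 - 1/3*16 = 2 - 16/3 = -10/3)
(S(-31) + J(T(3)))**2 = (4489 - 10/3)**2 = (13457/3)**2 = 181090849/9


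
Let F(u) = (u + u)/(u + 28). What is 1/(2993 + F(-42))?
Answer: 1/2999 ≈ 0.00033344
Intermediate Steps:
F(u) = 2*u/(28 + u) (F(u) = (2*u)/(28 + u) = 2*u/(28 + u))
1/(2993 + F(-42)) = 1/(2993 + 2*(-42)/(28 - 42)) = 1/(2993 + 2*(-42)/(-14)) = 1/(2993 + 2*(-42)*(-1/14)) = 1/(2993 + 6) = 1/2999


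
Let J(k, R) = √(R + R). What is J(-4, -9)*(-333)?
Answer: -999*I*√2 ≈ -1412.8*I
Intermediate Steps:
J(k, R) = √2*√R (J(k, R) = √(2*R) = √2*√R)
J(-4, -9)*(-333) = (√2*√(-9))*(-333) = (√2*(3*I))*(-333) = (3*I*√2)*(-333) = -999*I*√2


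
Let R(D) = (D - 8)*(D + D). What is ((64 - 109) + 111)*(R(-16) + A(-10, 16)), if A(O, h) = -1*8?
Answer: 50160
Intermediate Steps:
A(O, h) = -8
R(D) = 2*D*(-8 + D) (R(D) = (-8 + D)*(2*D) = 2*D*(-8 + D))
((64 - 109) + 111)*(R(-16) + A(-10, 16)) = ((64 - 109) + 111)*(2*(-16)*(-8 - 16) - 8) = (-45 + 111)*(2*(-16)*(-24) - 8) = 66*(768 - 8) = 66*760 = 50160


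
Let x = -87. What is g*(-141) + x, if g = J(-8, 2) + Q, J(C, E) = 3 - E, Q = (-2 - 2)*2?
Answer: 900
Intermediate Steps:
Q = -8 (Q = -4*2 = -8)
g = -7 (g = (3 - 1*2) - 8 = (3 - 2) - 8 = 1 - 8 = -7)
g*(-141) + x = -7*(-141) - 87 = 987 - 87 = 900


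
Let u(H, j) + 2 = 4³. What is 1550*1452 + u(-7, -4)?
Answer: 2250662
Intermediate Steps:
u(H, j) = 62 (u(H, j) = -2 + 4³ = -2 + 64 = 62)
1550*1452 + u(-7, -4) = 1550*1452 + 62 = 2250600 + 62 = 2250662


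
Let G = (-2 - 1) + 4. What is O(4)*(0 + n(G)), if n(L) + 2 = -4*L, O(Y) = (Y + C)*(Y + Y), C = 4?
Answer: -384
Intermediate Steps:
G = 1 (G = -3 + 4 = 1)
O(Y) = 2*Y*(4 + Y) (O(Y) = (Y + 4)*(Y + Y) = (4 + Y)*(2*Y) = 2*Y*(4 + Y))
n(L) = -2 - 4*L
O(4)*(0 + n(G)) = (2*4*(4 + 4))*(0 + (-2 - 4*1)) = (2*4*8)*(0 + (-2 - 4)) = 64*(0 - 6) = 64*(-6) = -384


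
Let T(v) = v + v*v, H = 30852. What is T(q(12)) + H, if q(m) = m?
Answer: 31008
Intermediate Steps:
T(v) = v + v²
T(q(12)) + H = 12*(1 + 12) + 30852 = 12*13 + 30852 = 156 + 30852 = 31008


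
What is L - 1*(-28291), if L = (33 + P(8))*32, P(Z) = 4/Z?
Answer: 29363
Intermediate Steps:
L = 1072 (L = (33 + 4/8)*32 = (33 + 4*(1/8))*32 = (33 + 1/2)*32 = (67/2)*32 = 1072)
L - 1*(-28291) = 1072 - 1*(-28291) = 1072 + 28291 = 29363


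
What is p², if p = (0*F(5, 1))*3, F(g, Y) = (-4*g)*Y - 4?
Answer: 0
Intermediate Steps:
F(g, Y) = -4 - 4*Y*g (F(g, Y) = -4*Y*g - 4 = -4 - 4*Y*g)
p = 0 (p = (0*(-4 - 4*1*5))*3 = (0*(-4 - 20))*3 = (0*(-24))*3 = 0*3 = 0)
p² = 0² = 0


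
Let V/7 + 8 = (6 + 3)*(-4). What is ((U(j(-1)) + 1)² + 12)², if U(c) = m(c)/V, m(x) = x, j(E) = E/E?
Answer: 1519344668689/8999178496 ≈ 168.83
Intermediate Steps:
j(E) = 1
V = -308 (V = -56 + 7*((6 + 3)*(-4)) = -56 + 7*(9*(-4)) = -56 + 7*(-36) = -56 - 252 = -308)
U(c) = -c/308 (U(c) = c/(-308) = c*(-1/308) = -c/308)
((U(j(-1)) + 1)² + 12)² = ((-1/308*1 + 1)² + 12)² = ((-1/308 + 1)² + 12)² = ((307/308)² + 12)² = (94249/94864 + 12)² = (1232617/94864)² = 1519344668689/8999178496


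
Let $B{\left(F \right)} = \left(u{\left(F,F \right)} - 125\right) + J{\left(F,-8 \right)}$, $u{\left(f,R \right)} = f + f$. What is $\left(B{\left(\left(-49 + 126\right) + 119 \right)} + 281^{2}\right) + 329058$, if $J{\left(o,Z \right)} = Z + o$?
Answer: $408474$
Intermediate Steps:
$u{\left(f,R \right)} = 2 f$
$B{\left(F \right)} = -133 + 3 F$ ($B{\left(F \right)} = \left(2 F - 125\right) + \left(-8 + F\right) = \left(-125 + 2 F\right) + \left(-8 + F\right) = -133 + 3 F$)
$\left(B{\left(\left(-49 + 126\right) + 119 \right)} + 281^{2}\right) + 329058 = \left(\left(-133 + 3 \left(\left(-49 + 126\right) + 119\right)\right) + 281^{2}\right) + 329058 = \left(\left(-133 + 3 \left(77 + 119\right)\right) + 78961\right) + 329058 = \left(\left(-133 + 3 \cdot 196\right) + 78961\right) + 329058 = \left(\left(-133 + 588\right) + 78961\right) + 329058 = \left(455 + 78961\right) + 329058 = 79416 + 329058 = 408474$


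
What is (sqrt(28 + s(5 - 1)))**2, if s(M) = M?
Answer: 32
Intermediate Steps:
(sqrt(28 + s(5 - 1)))**2 = (sqrt(28 + (5 - 1)))**2 = (sqrt(28 + 4))**2 = (sqrt(32))**2 = (4*sqrt(2))**2 = 32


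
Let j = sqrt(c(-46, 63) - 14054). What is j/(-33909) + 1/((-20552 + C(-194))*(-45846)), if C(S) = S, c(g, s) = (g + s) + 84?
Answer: 1/951121116 - I*sqrt(13953)/33909 ≈ 1.0514e-9 - 0.0034835*I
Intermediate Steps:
c(g, s) = 84 + g + s
j = I*sqrt(13953) (j = sqrt((84 - 46 + 63) - 14054) = sqrt(101 - 14054) = sqrt(-13953) = I*sqrt(13953) ≈ 118.12*I)
j/(-33909) + 1/((-20552 + C(-194))*(-45846)) = (I*sqrt(13953))/(-33909) + 1/(-20552 - 194*(-45846)) = (I*sqrt(13953))*(-1/33909) - 1/45846/(-20746) = -I*sqrt(13953)/33909 - 1/20746*(-1/45846) = -I*sqrt(13953)/33909 + 1/951121116 = 1/951121116 - I*sqrt(13953)/33909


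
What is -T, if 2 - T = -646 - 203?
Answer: -851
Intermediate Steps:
T = 851 (T = 2 - (-646 - 203) = 2 - 1*(-849) = 2 + 849 = 851)
-T = -1*851 = -851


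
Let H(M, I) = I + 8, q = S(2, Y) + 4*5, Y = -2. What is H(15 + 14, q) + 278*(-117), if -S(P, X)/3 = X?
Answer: -32492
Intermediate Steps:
S(P, X) = -3*X
q = 26 (q = -3*(-2) + 4*5 = 6 + 20 = 26)
H(M, I) = 8 + I
H(15 + 14, q) + 278*(-117) = (8 + 26) + 278*(-117) = 34 - 32526 = -32492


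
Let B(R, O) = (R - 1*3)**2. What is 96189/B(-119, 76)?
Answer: 96189/14884 ≈ 6.4626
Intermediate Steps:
B(R, O) = (-3 + R)**2 (B(R, O) = (R - 3)**2 = (-3 + R)**2)
96189/B(-119, 76) = 96189/((-3 - 119)**2) = 96189/((-122)**2) = 96189/14884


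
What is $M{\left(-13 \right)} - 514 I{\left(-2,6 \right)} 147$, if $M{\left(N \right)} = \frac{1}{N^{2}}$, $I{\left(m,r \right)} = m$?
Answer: $\frac{25538605}{169} \approx 1.5112 \cdot 10^{5}$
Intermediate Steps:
$M{\left(N \right)} = \frac{1}{N^{2}}$
$M{\left(-13 \right)} - 514 I{\left(-2,6 \right)} 147 = \frac{1}{169} - 514 \left(\left(-2\right) 147\right) = \frac{1}{169} - -151116 = \frac{1}{169} + 151116 = \frac{25538605}{169}$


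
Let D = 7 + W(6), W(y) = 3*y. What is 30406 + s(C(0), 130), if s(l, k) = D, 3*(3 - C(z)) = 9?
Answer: 30431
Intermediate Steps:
C(z) = 0 (C(z) = 3 - ⅓*9 = 3 - 3 = 0)
D = 25 (D = 7 + 3*6 = 7 + 18 = 25)
s(l, k) = 25
30406 + s(C(0), 130) = 30406 + 25 = 30431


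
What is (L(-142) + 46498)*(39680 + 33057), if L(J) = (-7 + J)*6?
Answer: 3317098148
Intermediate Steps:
L(J) = -42 + 6*J
(L(-142) + 46498)*(39680 + 33057) = ((-42 + 6*(-142)) + 46498)*(39680 + 33057) = ((-42 - 852) + 46498)*72737 = (-894 + 46498)*72737 = 45604*72737 = 3317098148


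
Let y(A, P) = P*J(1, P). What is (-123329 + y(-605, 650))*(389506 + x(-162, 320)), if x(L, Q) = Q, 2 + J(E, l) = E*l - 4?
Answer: 115104312846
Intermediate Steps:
J(E, l) = -6 + E*l (J(E, l) = -2 + (E*l - 4) = -2 + (-4 + E*l) = -6 + E*l)
y(A, P) = P*(-6 + P) (y(A, P) = P*(-6 + 1*P) = P*(-6 + P))
(-123329 + y(-605, 650))*(389506 + x(-162, 320)) = (-123329 + 650*(-6 + 650))*(389506 + 320) = (-123329 + 650*644)*389826 = (-123329 + 418600)*389826 = 295271*389826 = 115104312846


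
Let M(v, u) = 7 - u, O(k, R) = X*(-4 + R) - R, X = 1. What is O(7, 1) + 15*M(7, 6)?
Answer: 11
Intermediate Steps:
O(k, R) = -4 (O(k, R) = 1*(-4 + R) - R = (-4 + R) - R = -4)
O(7, 1) + 15*M(7, 6) = -4 + 15*(7 - 1*6) = -4 + 15*(7 - 6) = -4 + 15*1 = -4 + 15 = 11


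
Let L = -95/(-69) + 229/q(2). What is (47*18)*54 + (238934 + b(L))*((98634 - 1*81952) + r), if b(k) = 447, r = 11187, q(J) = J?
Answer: 6671354773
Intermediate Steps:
L = 15991/138 (L = -95/(-69) + 229/2 = -95*(-1/69) + 229*(1/2) = 95/69 + 229/2 = 15991/138 ≈ 115.88)
(47*18)*54 + (238934 + b(L))*((98634 - 1*81952) + r) = (47*18)*54 + (238934 + 447)*((98634 - 1*81952) + 11187) = 846*54 + 239381*((98634 - 81952) + 11187) = 45684 + 239381*(16682 + 11187) = 45684 + 239381*27869 = 45684 + 6671309089 = 6671354773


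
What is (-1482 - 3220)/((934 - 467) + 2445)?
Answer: -2351/1456 ≈ -1.6147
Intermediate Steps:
(-1482 - 3220)/((934 - 467) + 2445) = -4702/(467 + 2445) = -4702/2912 = -4702*1/2912 = -2351/1456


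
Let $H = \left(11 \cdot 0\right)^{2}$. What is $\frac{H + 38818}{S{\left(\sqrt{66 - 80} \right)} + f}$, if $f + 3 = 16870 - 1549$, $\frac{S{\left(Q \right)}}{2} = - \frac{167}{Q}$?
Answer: $\frac{2081149434}{821271823} - \frac{3241303 i \sqrt{14}}{821271823} \approx 2.5341 - 0.014767 i$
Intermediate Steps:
$H = 0$ ($H = 0^{2} = 0$)
$S{\left(Q \right)} = - \frac{334}{Q}$ ($S{\left(Q \right)} = 2 \left(- \frac{167}{Q}\right) = - \frac{334}{Q}$)
$f = 15318$ ($f = -3 + \left(16870 - 1549\right) = -3 + 15321 = 15318$)
$\frac{H + 38818}{S{\left(\sqrt{66 - 80} \right)} + f} = \frac{0 + 38818}{- \frac{334}{\sqrt{66 - 80}} + 15318} = \frac{38818}{- \frac{334}{\sqrt{-14}} + 15318} = \frac{38818}{- \frac{334}{i \sqrt{14}} + 15318} = \frac{38818}{- 334 \left(- \frac{i \sqrt{14}}{14}\right) + 15318} = \frac{38818}{\frac{167 i \sqrt{14}}{7} + 15318} = \frac{38818}{15318 + \frac{167 i \sqrt{14}}{7}}$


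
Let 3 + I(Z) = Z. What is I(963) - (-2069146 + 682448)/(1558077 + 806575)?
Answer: 1135726309/1182326 ≈ 960.59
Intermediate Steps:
I(Z) = -3 + Z
I(963) - (-2069146 + 682448)/(1558077 + 806575) = (-3 + 963) - (-2069146 + 682448)/(1558077 + 806575) = 960 - (-1386698)/2364652 = 960 - 1*(-693349/1182326) = 960 + 693349/1182326 = 1135726309/1182326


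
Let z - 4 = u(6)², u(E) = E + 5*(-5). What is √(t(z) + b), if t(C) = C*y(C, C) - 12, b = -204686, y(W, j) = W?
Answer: I*√71473 ≈ 267.34*I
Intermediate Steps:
u(E) = -25 + E (u(E) = E - 25 = -25 + E)
z = 365 (z = 4 + (-25 + 6)² = 4 + (-19)² = 4 + 361 = 365)
t(C) = -12 + C² (t(C) = C*C - 12 = C² - 12 = -12 + C²)
√(t(z) + b) = √((-12 + 365²) - 204686) = √((-12 + 133225) - 204686) = √(133213 - 204686) = √(-71473) = I*√71473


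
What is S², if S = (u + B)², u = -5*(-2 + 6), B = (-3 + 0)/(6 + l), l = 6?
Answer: 43046721/256 ≈ 1.6815e+5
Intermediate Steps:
B = -¼ (B = (-3 + 0)/(6 + 6) = -3/12 = -3*1/12 = -¼ ≈ -0.25000)
u = -20 (u = -5*4 = -20)
S = 6561/16 (S = (-20 - ¼)² = (-81/4)² = 6561/16 ≈ 410.06)
S² = (6561/16)² = 43046721/256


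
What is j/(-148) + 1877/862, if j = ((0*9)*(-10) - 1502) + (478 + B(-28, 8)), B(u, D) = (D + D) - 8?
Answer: 288397/31894 ≈ 9.0424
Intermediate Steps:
B(u, D) = -8 + 2*D (B(u, D) = 2*D - 8 = -8 + 2*D)
j = -1016 (j = ((0*9)*(-10) - 1502) + (478 + (-8 + 2*8)) = (0*(-10) - 1502) + (478 + (-8 + 16)) = (0 - 1502) + (478 + 8) = -1502 + 486 = -1016)
j/(-148) + 1877/862 = -1016/(-148) + 1877/862 = -1016*(-1/148) + 1877*(1/862) = 254/37 + 1877/862 = 288397/31894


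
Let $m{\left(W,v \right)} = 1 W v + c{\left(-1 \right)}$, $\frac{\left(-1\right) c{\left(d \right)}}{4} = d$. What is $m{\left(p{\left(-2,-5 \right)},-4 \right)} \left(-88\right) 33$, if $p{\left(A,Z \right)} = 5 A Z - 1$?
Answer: $557568$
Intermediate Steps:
$c{\left(d \right)} = - 4 d$
$p{\left(A,Z \right)} = -1 + 5 A Z$ ($p{\left(A,Z \right)} = 5 A Z - 1 = -1 + 5 A Z$)
$m{\left(W,v \right)} = 4 + W v$ ($m{\left(W,v \right)} = 1 W v - -4 = W v + 4 = 4 + W v$)
$m{\left(p{\left(-2,-5 \right)},-4 \right)} \left(-88\right) 33 = \left(4 + \left(-1 + 5 \left(-2\right) \left(-5\right)\right) \left(-4\right)\right) \left(-88\right) 33 = \left(4 + \left(-1 + 50\right) \left(-4\right)\right) \left(-88\right) 33 = \left(4 + 49 \left(-4\right)\right) \left(-88\right) 33 = \left(4 - 196\right) \left(-88\right) 33 = \left(-192\right) \left(-88\right) 33 = 16896 \cdot 33 = 557568$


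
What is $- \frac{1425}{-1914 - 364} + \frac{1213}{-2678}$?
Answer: $\frac{263234}{1525121} \approx 0.1726$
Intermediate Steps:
$- \frac{1425}{-1914 - 364} + \frac{1213}{-2678} = - \frac{1425}{-1914 - 364} + 1213 \left(- \frac{1}{2678}\right) = - \frac{1425}{-2278} - \frac{1213}{2678} = \left(-1425\right) \left(- \frac{1}{2278}\right) - \frac{1213}{2678} = \frac{1425}{2278} - \frac{1213}{2678} = \frac{263234}{1525121}$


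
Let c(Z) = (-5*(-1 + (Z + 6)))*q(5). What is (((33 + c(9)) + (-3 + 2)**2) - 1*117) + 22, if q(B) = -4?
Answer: 219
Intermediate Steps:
c(Z) = 100 + 20*Z (c(Z) = -5*(-1 + (Z + 6))*(-4) = -5*(-1 + (6 + Z))*(-4) = -5*(5 + Z)*(-4) = (-25 - 5*Z)*(-4) = 100 + 20*Z)
(((33 + c(9)) + (-3 + 2)**2) - 1*117) + 22 = (((33 + (100 + 20*9)) + (-3 + 2)**2) - 1*117) + 22 = (((33 + (100 + 180)) + (-1)**2) - 117) + 22 = (((33 + 280) + 1) - 117) + 22 = ((313 + 1) - 117) + 22 = (314 - 117) + 22 = 197 + 22 = 219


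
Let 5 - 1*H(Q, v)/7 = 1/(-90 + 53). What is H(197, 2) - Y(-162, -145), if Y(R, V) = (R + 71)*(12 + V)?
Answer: -446509/37 ≈ -12068.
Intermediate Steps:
H(Q, v) = 1302/37 (H(Q, v) = 35 - 7/(-90 + 53) = 35 - 7/(-37) = 35 - 7*(-1/37) = 35 + 7/37 = 1302/37)
Y(R, V) = (12 + V)*(71 + R) (Y(R, V) = (71 + R)*(12 + V) = (12 + V)*(71 + R))
H(197, 2) - Y(-162, -145) = 1302/37 - (852 + 12*(-162) + 71*(-145) - 162*(-145)) = 1302/37 - (852 - 1944 - 10295 + 23490) = 1302/37 - 1*12103 = 1302/37 - 12103 = -446509/37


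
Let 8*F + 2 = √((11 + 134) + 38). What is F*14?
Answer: -7/2 + 7*√183/4 ≈ 20.174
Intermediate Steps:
F = -¼ + √183/8 (F = -¼ + √((11 + 134) + 38)/8 = -¼ + √(145 + 38)/8 = -¼ + √183/8 ≈ 1.4410)
F*14 = (-¼ + √183/8)*14 = -7/2 + 7*√183/4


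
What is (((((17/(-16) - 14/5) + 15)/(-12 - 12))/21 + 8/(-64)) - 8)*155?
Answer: -1131469/896 ≈ -1262.8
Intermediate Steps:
(((((17/(-16) - 14/5) + 15)/(-12 - 12))/21 + 8/(-64)) - 8)*155 = (((((17*(-1/16) - 14*⅕) + 15)/(-24))*(1/21) + 8*(-1/64)) - 8)*155 = (((((-17/16 - 14/5) + 15)*(-1/24))*(1/21) - ⅛) - 8)*155 = ((((-309/80 + 15)*(-1/24))*(1/21) - ⅛) - 8)*155 = ((((891/80)*(-1/24))*(1/21) - ⅛) - 8)*155 = ((-297/640*1/21 - ⅛) - 8)*155 = ((-99/4480 - ⅛) - 8)*155 = (-659/4480 - 8)*155 = -36499/4480*155 = -1131469/896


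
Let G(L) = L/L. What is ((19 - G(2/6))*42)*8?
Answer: 6048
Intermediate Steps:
G(L) = 1
((19 - G(2/6))*42)*8 = ((19 - 1*1)*42)*8 = ((19 - 1)*42)*8 = (18*42)*8 = 756*8 = 6048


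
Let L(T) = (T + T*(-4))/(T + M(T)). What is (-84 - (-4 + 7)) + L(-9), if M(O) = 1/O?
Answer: -7377/82 ≈ -89.963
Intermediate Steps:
L(T) = -3*T/(T + 1/T) (L(T) = (T + T*(-4))/(T + 1/T) = (T - 4*T)/(T + 1/T) = (-3*T)/(T + 1/T) = -3*T/(T + 1/T))
(-84 - (-4 + 7)) + L(-9) = (-84 - (-4 + 7)) - 3*(-9)**2/(1 + (-9)**2) = (-84 - 1*3) - 3*81/(1 + 81) = (-84 - 3) - 3*81/82 = -87 - 3*81*1/82 = -87 - 243/82 = -7377/82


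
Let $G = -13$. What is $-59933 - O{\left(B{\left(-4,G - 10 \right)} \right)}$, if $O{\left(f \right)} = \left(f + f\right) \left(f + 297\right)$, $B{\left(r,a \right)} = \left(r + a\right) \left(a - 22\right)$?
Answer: $-3734093$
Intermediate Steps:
$B{\left(r,a \right)} = \left(-22 + a\right) \left(a + r\right)$ ($B{\left(r,a \right)} = \left(a + r\right) \left(-22 + a\right) = \left(-22 + a\right) \left(a + r\right)$)
$O{\left(f \right)} = 2 f \left(297 + f\right)$
$-59933 - O{\left(B{\left(-4,G - 10 \right)} \right)} = -59933 - 2 \left(\left(-13 - 10\right)^{2} - 22 \left(-13 - 10\right) - -88 + \left(-13 - 10\right) \left(-4\right)\right) \left(297 - \left(-88 - \left(-13 - 10\right)^{2} + 22 \left(-13 - 10\right) - \left(-13 - 10\right) \left(-4\right)\right)\right) = -59933 - 2 \left(\left(-23\right)^{2} - -506 + 88 - -92\right) \left(297 + \left(\left(-23\right)^{2} - -506 + 88 - -92\right)\right) = -59933 - 2 \left(529 + 506 + 88 + 92\right) \left(297 + \left(529 + 506 + 88 + 92\right)\right) = -59933 - 2 \cdot 1215 \left(297 + 1215\right) = -59933 - 2 \cdot 1215 \cdot 1512 = -59933 - 3674160 = -3734093$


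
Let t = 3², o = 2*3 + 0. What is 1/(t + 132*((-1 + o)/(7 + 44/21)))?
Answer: 191/15579 ≈ 0.012260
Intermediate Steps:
o = 6 (o = 6 + 0 = 6)
t = 9
1/(t + 132*((-1 + o)/(7 + 44/21))) = 1/(9 + 132*((-1 + 6)/(7 + 44/21))) = 1/(9 + 132*(5/(7 + 44*(1/21)))) = 1/(9 + 132*(5/(7 + 44/21))) = 1/(9 + 132*(5/(191/21))) = 1/(9 + 132*(5*(21/191))) = 1/(9 + 132*(105/191)) = 1/(9 + 13860/191) = 1/(15579/191) = 191/15579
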